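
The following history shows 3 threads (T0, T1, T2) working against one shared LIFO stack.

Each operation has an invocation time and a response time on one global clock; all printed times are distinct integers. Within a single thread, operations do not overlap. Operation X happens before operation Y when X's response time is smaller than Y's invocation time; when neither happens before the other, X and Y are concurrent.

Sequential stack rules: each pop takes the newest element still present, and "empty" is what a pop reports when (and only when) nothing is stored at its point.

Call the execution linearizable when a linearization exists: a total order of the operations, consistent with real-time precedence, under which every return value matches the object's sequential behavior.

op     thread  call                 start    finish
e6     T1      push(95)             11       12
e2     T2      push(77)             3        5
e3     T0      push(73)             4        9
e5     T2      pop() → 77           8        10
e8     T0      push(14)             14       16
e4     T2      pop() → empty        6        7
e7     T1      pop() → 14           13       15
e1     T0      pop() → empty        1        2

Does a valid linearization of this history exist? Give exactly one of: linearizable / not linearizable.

not linearizable

cut after 6 events: linearizable; cut after 7 events (e4 responds, time 7): not linearizable
exhaustive check: the 3 completed LIFO stack ops admit one real-time order; illegal
include/drop combinations of the 1 pending operation (e3) were all tried; none helps
one such order, e1, e2, e4 (pending dropped), breaks at step 3 where e4 pop() → empty is illegal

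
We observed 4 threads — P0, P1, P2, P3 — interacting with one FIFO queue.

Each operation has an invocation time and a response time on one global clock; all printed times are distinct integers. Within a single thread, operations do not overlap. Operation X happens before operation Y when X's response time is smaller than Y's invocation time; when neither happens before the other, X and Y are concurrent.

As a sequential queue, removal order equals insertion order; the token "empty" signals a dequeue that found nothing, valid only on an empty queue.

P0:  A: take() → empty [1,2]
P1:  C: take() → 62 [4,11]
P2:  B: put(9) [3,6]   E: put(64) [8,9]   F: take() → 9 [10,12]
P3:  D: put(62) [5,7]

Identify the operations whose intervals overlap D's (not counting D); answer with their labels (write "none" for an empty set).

overlap test against D [5,7]: concurrent iff the interval meets 5..7
A [1,2]: before
B [3,6]: concurrent
C [4,11]: concurrent
E [8,9]: after
F [10,12]: after

B, C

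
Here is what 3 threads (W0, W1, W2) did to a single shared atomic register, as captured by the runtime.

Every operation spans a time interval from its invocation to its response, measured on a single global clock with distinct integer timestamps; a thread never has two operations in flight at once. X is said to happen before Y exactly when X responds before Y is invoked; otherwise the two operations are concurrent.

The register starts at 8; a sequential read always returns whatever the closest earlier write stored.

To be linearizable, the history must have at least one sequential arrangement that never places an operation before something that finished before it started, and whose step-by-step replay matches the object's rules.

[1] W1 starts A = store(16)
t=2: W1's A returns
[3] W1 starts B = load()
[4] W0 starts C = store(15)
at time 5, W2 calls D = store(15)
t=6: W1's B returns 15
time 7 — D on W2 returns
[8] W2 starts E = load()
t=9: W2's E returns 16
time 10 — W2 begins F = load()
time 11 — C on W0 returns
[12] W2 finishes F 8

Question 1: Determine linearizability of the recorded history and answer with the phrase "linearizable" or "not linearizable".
not linearizable

the violation lands at event 9, E's response at time 9: events 1..8 linearize, events 1..9 do not
all 2 real-time-respecting orders fail — 4 completed atomic register operations, no legal replay
completion choices over the 1 pending operation (C) were checked; none helps
e.g. A, B, D, E (pending dropped): illegal at step 2, since B load() → 15 cannot apply there
e.g. A, D, B, E (pending dropped): illegal at step 4, since E load() → 16 cannot apply there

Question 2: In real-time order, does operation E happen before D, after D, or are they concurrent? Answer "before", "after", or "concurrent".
after

E spans [8,9], D spans [5,7]
resp(D)=7 < inv(E)=8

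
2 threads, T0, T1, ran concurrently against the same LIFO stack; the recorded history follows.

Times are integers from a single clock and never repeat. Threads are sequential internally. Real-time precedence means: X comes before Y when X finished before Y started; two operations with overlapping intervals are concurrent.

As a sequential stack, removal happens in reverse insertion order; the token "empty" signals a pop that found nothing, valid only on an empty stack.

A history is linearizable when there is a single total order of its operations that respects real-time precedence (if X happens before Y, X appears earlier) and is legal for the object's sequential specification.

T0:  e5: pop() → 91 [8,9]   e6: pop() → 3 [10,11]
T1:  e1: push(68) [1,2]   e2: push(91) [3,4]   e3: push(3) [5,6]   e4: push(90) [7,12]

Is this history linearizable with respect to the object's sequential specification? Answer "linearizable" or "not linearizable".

not linearizable

through event 8 a valid linearization exists; event 9 (e5 responding at time 9) ends that
a single order respects real time; the 4 completed LIFO stack operations fail replay along it
including or dropping the 1 pending operation (e4) in any combination fails
for example e1, e2, e3, e5 (pending dropped) fails at step 4: e5 pop() → 91 is not legal there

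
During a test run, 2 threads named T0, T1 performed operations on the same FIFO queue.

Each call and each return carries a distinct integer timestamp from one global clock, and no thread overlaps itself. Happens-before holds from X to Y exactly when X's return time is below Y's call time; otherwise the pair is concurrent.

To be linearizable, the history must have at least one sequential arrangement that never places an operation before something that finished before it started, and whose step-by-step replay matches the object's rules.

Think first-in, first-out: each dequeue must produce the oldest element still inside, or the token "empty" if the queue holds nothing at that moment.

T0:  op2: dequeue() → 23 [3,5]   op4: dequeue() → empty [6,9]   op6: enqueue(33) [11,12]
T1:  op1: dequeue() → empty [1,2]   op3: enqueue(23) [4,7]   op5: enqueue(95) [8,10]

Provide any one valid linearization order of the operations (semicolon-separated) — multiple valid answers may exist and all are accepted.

step 1: op1 dequeue() → empty — queue <>
step 2: op3 enqueue(23) — queue <23>
step 3: op2 dequeue() → 23 — queue <>
step 4: op4 dequeue() → empty — queue <>
step 5: op5 enqueue(95) — queue <95>
step 6: op6 enqueue(33) — queue <95,33>

op1; op3; op2; op4; op5; op6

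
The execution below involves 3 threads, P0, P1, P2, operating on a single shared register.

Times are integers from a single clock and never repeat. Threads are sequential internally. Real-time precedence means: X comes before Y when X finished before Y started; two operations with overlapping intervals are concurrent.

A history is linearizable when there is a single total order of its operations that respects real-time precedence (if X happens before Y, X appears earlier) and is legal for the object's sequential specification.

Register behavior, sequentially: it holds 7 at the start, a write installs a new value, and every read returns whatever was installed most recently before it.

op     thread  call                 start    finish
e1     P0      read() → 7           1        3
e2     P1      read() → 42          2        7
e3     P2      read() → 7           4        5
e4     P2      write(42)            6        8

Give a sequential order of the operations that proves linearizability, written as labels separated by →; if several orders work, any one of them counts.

e1 → e3 → e4 → e2

after step 1 (e1 read() → 7): value 7
after step 2 (e3 read() → 7): value 7
after step 3 (e4 write(42)): value 42
after step 4 (e2 read() → 42): value 42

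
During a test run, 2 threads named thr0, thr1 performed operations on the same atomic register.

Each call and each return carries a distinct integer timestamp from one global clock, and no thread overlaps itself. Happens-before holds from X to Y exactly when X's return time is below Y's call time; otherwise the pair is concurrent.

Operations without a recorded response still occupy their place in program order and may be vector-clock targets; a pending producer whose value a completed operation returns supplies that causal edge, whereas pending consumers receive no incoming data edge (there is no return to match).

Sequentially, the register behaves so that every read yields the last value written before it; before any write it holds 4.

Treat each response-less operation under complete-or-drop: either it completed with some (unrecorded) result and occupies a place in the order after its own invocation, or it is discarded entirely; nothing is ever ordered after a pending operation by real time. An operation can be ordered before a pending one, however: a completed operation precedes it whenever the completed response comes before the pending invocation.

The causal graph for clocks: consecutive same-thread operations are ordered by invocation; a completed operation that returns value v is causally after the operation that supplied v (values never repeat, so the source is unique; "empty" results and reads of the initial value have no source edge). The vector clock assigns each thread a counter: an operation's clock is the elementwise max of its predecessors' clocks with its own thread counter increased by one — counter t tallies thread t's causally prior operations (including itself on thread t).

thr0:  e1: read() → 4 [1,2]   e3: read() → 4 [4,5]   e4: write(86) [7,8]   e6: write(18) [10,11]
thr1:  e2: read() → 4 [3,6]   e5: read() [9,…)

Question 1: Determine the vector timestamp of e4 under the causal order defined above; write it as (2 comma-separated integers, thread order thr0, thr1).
Answer: (3, 0)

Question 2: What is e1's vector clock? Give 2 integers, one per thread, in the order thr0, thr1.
Answer: (1, 0)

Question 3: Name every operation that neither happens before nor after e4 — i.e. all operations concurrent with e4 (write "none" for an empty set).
Answer: none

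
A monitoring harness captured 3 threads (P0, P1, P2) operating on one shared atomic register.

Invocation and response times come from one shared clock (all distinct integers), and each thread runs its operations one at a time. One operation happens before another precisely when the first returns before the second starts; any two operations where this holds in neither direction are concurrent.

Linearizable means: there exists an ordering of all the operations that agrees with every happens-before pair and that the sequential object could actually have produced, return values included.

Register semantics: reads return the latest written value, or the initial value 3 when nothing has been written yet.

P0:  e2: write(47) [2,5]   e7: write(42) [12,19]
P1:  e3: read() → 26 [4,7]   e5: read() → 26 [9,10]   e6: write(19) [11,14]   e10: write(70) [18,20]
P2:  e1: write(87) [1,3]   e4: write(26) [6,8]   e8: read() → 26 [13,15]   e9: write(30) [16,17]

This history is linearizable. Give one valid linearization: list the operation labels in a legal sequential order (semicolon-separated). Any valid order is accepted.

e1; e2; e4; e3; e5; e8; e6; e7; e9; e10

step 1: e1 write(87) — value 87
step 2: e2 write(47) — value 47
step 3: e4 write(26) — value 26
step 4: e3 read() → 26 — value 26
step 5: e5 read() → 26 — value 26
step 6: e8 read() → 26 — value 26
step 7: e6 write(19) — value 19
step 8: e7 write(42) — value 42
step 9: e9 write(30) — value 30
step 10: e10 write(70) — value 70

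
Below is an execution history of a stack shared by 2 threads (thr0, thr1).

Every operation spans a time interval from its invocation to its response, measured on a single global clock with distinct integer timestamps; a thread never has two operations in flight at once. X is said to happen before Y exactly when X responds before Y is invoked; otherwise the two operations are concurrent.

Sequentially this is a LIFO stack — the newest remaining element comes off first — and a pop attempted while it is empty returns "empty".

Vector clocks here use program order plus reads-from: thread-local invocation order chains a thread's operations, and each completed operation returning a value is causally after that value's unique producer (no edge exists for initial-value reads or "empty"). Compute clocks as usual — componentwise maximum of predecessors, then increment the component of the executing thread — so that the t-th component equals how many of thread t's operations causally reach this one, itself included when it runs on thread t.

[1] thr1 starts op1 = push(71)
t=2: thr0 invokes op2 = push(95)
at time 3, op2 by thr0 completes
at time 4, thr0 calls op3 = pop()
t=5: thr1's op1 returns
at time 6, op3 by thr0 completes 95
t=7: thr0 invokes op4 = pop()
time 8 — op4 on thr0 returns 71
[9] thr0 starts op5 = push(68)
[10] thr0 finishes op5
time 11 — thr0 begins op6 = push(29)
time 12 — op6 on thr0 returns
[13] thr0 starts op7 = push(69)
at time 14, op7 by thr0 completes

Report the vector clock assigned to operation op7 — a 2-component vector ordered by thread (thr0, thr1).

root op op1, invoked 1: fresh clock plus thr1's own tick → (0, 1)
root op op2, invoked 2: fresh clock plus thr0's own tick → (1, 0)
VC(op3, invoked at 4): max of VC(op2)=(1, 0), then +1 on thread thr0 → (2, 0)
VC(op4, invoked at 7): max of VC(op1)=(0, 1), VC(op3)=(2, 0), then +1 on thread thr0 → (3, 1)
VC(op5, invoked at 9): max of VC(op4)=(3, 1), then +1 on thread thr0 → (4, 1)
VC(op6, invoked at 11): max of VC(op5)=(4, 1), then +1 on thread thr0 → (5, 1)
VC(op7, invoked at 13): max of VC(op6)=(5, 1), then +1 on thread thr0 → (6, 1)
target: VC(op7) = (6, 1)

(6, 1)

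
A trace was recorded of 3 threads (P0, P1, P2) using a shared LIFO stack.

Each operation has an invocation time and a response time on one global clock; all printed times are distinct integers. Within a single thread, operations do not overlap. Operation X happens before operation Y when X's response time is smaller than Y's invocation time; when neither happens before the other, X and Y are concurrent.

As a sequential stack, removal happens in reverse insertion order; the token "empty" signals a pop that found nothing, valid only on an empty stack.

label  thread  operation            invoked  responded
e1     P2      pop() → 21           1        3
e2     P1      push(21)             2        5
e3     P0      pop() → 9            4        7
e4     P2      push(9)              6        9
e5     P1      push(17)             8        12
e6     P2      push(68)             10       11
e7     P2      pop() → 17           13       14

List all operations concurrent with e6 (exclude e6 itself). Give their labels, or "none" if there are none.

concurrent with e6 ([10,11]): every op whose interval crosses 10..11
e1 [1,3]: before
e2 [2,5]: before
e3 [4,7]: before
e4 [6,9]: before
e5 [8,12]: concurrent
e7 [13,14]: after

e5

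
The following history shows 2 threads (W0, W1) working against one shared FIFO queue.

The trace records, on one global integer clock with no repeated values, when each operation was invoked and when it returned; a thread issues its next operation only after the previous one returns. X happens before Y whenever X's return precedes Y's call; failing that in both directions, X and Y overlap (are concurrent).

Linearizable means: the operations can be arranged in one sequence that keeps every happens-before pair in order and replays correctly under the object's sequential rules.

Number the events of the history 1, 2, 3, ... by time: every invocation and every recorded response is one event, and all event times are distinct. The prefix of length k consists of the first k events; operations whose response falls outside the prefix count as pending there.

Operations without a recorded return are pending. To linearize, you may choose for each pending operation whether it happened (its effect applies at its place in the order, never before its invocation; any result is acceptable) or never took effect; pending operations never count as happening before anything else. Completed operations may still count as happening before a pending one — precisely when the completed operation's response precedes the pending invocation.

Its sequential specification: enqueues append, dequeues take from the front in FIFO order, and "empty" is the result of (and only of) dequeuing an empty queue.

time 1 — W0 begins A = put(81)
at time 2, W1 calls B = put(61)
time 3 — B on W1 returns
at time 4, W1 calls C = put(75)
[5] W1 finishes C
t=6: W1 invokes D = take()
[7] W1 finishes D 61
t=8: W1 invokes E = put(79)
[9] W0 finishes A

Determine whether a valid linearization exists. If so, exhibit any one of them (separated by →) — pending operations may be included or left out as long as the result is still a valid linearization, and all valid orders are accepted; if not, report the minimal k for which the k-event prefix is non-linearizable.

after step 1 (B put(61)): queue <61>
after step 2 (A put(81)): queue <61,81>
after step 3 (C put(75)): queue <61,81,75>
after step 4 (D take() → 61): queue <81,75>

linearizable — witness: B → A → C → D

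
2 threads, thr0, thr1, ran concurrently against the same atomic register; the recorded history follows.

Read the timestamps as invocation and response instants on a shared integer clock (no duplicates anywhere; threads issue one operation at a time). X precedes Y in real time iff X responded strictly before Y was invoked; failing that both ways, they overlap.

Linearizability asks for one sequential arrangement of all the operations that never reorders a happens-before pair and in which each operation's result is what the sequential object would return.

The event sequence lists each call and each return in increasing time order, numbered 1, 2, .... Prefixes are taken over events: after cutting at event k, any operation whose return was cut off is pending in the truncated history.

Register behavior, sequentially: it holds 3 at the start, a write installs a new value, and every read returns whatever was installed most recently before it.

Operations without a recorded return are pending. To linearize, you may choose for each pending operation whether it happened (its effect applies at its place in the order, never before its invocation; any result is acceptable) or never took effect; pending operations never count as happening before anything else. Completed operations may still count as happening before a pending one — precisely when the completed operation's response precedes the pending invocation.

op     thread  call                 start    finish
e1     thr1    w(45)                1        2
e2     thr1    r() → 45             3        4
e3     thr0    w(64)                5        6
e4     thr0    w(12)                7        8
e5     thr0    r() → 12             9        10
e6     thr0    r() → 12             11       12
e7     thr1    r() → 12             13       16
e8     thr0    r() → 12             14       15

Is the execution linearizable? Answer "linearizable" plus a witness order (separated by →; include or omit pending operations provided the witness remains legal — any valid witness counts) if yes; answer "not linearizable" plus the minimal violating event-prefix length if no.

1. e1 w(45), leaving value 45
2. e2 r() → 45, leaving value 45
3. e3 w(64), leaving value 64
4. e4 w(12), leaving value 12
5. e5 r() → 12, leaving value 12
6. e6 r() → 12, leaving value 12
7. e7 r() → 12, leaving value 12
8. e8 r() → 12, leaving value 12

linearizable — witness: e1 → e2 → e3 → e4 → e5 → e6 → e7 → e8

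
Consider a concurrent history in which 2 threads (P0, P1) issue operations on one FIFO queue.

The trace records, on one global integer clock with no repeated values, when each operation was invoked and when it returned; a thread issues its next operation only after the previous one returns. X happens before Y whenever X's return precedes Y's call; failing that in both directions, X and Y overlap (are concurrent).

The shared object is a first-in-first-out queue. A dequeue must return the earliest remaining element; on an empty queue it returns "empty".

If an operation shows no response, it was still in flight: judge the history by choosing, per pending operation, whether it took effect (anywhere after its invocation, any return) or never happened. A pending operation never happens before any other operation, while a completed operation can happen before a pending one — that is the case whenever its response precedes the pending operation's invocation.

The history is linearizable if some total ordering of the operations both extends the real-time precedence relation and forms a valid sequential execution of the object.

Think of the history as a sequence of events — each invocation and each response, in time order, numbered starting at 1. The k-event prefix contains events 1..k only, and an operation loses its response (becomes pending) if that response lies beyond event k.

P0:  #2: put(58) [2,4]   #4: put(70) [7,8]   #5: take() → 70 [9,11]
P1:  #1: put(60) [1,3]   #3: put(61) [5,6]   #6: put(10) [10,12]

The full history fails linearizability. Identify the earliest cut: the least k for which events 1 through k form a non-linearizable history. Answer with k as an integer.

11

events 1..10 are linearizable; a witness order is #1, #2, #3, #4:
step 1: #1 put(60) — queue <60>
step 2: #2 put(58) — queue <60,58>
step 3: #3 put(61) — queue <60,58,61>
step 4: #4 put(70) — queue <60,58,61,70>
include event 11 — #5 responding at 11 — and every candidate order breaks
including or dropping the 1 pending operation (#6) in any combination fails
e.g. #1, #2, #3, #4, #5 (pending dropped): illegal at step 5, since #5 take() → 70 cannot apply there
e.g. #2, #1, #3, #4, #5 (pending dropped): illegal at step 5, since #5 take() → 70 cannot apply there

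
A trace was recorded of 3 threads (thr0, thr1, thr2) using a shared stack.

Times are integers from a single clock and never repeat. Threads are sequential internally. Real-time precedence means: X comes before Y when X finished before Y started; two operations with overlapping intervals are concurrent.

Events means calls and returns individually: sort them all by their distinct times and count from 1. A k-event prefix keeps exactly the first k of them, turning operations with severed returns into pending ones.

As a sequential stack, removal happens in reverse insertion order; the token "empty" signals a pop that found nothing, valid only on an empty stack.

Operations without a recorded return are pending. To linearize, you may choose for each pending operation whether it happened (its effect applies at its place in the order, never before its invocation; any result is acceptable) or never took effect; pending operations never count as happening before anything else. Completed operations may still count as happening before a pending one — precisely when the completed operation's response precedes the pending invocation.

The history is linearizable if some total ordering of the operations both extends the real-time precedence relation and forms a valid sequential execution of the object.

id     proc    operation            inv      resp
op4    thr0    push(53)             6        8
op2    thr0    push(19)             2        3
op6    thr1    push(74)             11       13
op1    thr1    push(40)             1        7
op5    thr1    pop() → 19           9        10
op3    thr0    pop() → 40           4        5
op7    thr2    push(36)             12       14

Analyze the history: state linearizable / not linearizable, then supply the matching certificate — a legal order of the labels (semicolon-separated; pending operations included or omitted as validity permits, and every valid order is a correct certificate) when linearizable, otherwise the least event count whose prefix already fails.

not linearizable — minimal violating prefix: 10 events

events 1..9 are fine; event 10 — the response of op5 at time 10 — makes the prefix non-linearizable
every one of the 4 real-time-consistent orders over 5 completed stack ops fails the sequential spec
one such order, op1, op2, op3, op4, op5, breaks at step 3 where op3 pop() → 40 is illegal
one such order, op2, op1, op3, op4, op5, breaks at step 5 where op5 pop() → 19 is illegal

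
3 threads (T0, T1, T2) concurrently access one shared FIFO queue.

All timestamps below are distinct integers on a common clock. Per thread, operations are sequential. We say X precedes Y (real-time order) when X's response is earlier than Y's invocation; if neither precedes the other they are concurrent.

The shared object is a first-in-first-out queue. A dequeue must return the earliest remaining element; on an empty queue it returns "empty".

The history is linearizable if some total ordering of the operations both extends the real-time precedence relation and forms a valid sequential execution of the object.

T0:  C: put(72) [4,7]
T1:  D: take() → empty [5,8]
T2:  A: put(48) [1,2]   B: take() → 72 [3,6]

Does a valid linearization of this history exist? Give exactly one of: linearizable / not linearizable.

the violation lands at event 8, D's response at time 8: events 1..7 linearize, events 1..8 do not
every one of the 6 real-time-consistent orders over 4 completed FIFO queue ops fails the sequential spec
one such order, A, B, C, D, breaks at step 2 where B take() → 72 is illegal
one such order, A, B, D, C, breaks at step 2 where B take() → 72 is illegal

not linearizable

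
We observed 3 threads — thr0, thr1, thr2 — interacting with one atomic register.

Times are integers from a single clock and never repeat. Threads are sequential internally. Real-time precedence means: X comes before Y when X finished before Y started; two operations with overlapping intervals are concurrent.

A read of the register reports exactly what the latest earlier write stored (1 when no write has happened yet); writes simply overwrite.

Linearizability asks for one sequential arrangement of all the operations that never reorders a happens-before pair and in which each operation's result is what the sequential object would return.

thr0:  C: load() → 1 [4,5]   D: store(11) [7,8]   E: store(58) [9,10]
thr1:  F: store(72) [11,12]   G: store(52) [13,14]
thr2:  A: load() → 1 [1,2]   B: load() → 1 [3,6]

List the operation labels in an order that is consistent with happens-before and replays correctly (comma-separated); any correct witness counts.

after step 1 (A load() → 1): value 1
after step 2 (B load() → 1): value 1
after step 3 (C load() → 1): value 1
after step 4 (D store(11)): value 11
after step 5 (E store(58)): value 58
after step 6 (F store(72)): value 72
after step 7 (G store(52)): value 52

A, B, C, D, E, F, G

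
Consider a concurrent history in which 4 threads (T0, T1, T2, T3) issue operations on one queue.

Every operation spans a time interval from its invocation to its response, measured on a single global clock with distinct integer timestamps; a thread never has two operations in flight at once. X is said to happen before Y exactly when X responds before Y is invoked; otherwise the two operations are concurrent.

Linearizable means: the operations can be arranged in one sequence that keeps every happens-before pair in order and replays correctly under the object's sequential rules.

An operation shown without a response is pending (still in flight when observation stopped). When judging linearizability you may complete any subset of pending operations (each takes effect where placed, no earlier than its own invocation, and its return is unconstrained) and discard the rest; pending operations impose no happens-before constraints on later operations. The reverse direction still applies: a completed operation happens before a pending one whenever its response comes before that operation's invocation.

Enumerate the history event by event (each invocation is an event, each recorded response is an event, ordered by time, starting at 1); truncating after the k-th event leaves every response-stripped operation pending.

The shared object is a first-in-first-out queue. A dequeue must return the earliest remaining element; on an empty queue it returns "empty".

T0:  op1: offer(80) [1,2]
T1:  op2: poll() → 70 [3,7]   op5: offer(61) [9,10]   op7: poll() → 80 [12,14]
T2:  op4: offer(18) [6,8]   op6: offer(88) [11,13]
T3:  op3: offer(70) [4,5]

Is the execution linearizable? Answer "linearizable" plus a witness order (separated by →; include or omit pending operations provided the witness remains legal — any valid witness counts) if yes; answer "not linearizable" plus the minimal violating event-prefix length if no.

not linearizable — minimal violating prefix: 7 events

through event 6 a valid linearization exists; event 7 (op2 responding at time 7) ends that
no legal order exists: 2 real-time-consistent candidates over 3 completed queue operations, all rejected
include/drop combinations of the 1 pending operation (op4) were all tried; none helps
take op1, op2, op3 (pending dropped): step 2 already fails, because op2 poll() → 70 cannot occur there
take op1, op3, op2 (pending dropped): step 3 already fails, because op2 poll() → 70 cannot occur there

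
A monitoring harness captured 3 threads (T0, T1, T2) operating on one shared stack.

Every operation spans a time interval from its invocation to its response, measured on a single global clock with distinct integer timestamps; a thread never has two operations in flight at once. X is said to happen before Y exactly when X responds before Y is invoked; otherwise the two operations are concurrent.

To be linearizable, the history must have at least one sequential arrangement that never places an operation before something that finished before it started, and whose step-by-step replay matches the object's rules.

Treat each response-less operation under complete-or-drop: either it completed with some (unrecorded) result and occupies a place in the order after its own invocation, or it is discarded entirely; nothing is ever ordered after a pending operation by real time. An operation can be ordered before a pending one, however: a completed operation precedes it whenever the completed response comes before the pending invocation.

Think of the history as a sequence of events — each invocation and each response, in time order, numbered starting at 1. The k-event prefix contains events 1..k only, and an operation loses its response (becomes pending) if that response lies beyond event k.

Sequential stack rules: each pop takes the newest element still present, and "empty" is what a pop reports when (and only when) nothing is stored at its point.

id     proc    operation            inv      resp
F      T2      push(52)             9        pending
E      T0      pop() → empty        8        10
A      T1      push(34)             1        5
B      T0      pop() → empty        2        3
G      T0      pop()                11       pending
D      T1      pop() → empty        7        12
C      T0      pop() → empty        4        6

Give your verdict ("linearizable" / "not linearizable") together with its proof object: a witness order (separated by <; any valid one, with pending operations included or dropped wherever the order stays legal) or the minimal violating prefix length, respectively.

the violation lands at event 12, D's response at time 12: events 1..11 linearize, events 1..12 do not
checked exhaustively: 6 real-time-consistent orders of 5 completed operations, zero legal stack replays
completion choices over the 2 pending operations (F, G) were checked; none helps
sample order A, B, C, D, E (pending dropped) stalls at step 2 — B pop() → empty has no legal effect
sample order A, B, C, E, D (pending dropped) stalls at step 2 — B pop() → empty has no legal effect

not linearizable — minimal violating prefix: 12 events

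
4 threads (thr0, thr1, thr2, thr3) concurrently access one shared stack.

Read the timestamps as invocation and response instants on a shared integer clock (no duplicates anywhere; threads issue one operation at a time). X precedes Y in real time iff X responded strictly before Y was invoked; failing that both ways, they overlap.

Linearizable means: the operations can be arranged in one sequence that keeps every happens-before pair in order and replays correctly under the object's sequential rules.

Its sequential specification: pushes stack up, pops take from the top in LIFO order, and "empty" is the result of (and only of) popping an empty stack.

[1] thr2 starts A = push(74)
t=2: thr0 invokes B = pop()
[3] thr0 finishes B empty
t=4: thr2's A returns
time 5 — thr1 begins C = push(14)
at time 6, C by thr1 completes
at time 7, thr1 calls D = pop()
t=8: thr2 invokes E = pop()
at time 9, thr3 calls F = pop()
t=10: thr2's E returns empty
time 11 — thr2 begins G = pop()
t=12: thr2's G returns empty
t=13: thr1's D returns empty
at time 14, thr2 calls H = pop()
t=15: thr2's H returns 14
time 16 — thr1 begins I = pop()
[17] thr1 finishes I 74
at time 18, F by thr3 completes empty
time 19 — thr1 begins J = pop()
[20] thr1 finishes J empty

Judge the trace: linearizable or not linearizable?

cut after 12 events: linearizable; cut after 13 events (D responds, time 13): not linearizable
6 orders of the 6 completed stack ops respect real time; none is legal
include/drop combinations of the 1 pending operation (F) were all tried; none helps
one such order, A, B, C, D, E, G (pending dropped), breaks at step 2 where B pop() → empty is illegal
one such order, A, B, C, E, D, G (pending dropped), breaks at step 2 where B pop() → empty is illegal

not linearizable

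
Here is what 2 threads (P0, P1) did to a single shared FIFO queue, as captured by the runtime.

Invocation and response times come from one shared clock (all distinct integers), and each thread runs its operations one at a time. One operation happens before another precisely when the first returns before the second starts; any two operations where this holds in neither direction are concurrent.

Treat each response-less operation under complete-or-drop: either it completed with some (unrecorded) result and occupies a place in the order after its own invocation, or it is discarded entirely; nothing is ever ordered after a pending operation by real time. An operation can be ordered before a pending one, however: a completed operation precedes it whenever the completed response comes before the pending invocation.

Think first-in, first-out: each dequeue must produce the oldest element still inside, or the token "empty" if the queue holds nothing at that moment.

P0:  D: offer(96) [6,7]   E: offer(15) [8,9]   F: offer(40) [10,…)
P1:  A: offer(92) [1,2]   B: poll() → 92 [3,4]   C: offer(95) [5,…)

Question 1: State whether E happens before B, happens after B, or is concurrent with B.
Answer: after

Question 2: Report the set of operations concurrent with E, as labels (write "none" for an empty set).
Answer: C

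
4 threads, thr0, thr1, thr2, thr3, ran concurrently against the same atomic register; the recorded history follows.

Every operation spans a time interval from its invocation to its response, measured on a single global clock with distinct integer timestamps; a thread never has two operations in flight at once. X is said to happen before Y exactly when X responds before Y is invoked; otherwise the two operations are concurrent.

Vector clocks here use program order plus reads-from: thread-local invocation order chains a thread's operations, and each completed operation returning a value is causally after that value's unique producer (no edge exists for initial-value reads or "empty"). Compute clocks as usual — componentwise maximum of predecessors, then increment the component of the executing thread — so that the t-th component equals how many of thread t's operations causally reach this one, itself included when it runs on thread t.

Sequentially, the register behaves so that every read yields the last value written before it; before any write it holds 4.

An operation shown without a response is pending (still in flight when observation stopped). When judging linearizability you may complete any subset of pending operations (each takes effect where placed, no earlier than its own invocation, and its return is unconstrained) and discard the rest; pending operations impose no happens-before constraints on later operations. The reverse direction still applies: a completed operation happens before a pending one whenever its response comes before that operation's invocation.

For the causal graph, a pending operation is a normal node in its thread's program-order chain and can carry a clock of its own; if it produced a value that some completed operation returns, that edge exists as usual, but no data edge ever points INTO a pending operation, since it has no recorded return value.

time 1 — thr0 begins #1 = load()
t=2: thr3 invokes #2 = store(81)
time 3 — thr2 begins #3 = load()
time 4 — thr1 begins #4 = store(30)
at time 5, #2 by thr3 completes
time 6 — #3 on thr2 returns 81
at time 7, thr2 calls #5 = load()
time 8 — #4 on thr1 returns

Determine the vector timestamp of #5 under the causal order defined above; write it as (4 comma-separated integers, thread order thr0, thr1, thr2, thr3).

(0, 0, 2, 1)

no predecessors for #2 (invoked 2): thr3 increments from zero → (0, 0, 0, 1)
no predecessors for #4 (invoked 4): thr1 increments from zero → (0, 1, 0, 0)
no predecessors for #1 (invoked 1): thr0 increments from zero → (1, 0, 0, 0)
#3 (invocation 3): componentwise max over VC(#2)=(0, 0, 0, 1), +1 at thr2, giving (0, 0, 1, 1)
#5 (invocation 7): componentwise max over VC(#3)=(0, 0, 1, 1), +1 at thr2, giving (0, 0, 2, 1)
target: VC(#5) = (0, 0, 2, 1)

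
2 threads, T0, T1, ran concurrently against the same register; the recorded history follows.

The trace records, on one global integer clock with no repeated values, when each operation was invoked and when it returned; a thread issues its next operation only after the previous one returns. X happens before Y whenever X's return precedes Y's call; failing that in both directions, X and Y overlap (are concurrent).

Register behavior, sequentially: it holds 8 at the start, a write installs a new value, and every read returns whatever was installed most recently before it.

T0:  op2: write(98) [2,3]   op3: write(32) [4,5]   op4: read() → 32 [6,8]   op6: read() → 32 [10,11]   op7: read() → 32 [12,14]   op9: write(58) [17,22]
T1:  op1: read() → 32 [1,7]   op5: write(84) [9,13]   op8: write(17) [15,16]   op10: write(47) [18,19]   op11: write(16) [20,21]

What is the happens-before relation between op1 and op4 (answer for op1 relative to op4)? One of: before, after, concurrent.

op1 spans [1,7], op4 spans [6,8]
the intervals overlap in both directions

concurrent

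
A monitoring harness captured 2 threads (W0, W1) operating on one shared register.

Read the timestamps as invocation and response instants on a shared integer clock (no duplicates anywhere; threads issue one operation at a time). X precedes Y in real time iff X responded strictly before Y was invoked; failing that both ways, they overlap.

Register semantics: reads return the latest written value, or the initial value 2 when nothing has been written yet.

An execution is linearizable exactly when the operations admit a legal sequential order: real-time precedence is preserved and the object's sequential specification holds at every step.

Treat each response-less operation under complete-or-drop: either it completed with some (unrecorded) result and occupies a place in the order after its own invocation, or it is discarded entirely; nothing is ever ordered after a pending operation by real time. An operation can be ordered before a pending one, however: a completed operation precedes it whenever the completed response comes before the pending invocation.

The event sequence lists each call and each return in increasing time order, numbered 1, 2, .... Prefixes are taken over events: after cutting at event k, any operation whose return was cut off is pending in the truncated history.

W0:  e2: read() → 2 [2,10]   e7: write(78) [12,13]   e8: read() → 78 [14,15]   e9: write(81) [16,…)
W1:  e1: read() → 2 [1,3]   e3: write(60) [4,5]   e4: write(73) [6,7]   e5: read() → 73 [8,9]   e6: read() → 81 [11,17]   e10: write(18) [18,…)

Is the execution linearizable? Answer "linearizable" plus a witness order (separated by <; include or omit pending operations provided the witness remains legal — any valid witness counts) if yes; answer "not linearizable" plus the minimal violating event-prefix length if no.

linearizable — witness: e1 < e2 < e3 < e4 < e5 < e7 < e8 < e9 < e6

1. e1 read() → 2, leaving value 2
2. e2 read() → 2, leaving value 2
3. e3 write(60), leaving value 60
4. e4 write(73), leaving value 73
5. e5 read() → 73, leaving value 73
6. e7 write(78), leaving value 78
7. e8 read() → 78, leaving value 78
8. e9 write(81) (pending, included), leaving value 81
9. e6 read() → 81, leaving value 81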